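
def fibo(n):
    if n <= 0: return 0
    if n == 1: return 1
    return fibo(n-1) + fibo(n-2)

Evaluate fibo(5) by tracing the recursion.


Computing fibo(5) bottom-up:
fibo(0) = 0
fibo(1) = 1
fibo(2) = fibo(1) + fibo(0) = 1 + 0 = 1
fibo(3) = fibo(2) + fibo(1) = 1 + 1 = 2
fibo(4) = fibo(3) + fibo(2) = 2 + 1 = 3
fibo(5) = fibo(4) + fibo(3) = 3 + 2 = 5

5


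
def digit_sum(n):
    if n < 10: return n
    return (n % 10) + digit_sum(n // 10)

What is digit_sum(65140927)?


digit_sum(65140927) = 7 + digit_sum(6514092)
digit_sum(6514092) = 2 + digit_sum(651409)
digit_sum(651409) = 9 + digit_sum(65140)
digit_sum(65140) = 0 + digit_sum(6514)
digit_sum(6514) = 4 + digit_sum(651)
digit_sum(651) = 1 + digit_sum(65)
digit_sum(65) = 5 + digit_sum(6)
digit_sum(6) = 6  (base case)
Total: 7 + 2 + 9 + 0 + 4 + 1 + 5 + 6 = 34

34


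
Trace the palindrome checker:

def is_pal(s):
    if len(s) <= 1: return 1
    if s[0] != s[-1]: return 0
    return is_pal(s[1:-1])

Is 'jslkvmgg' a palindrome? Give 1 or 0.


is_pal('jslkvmgg'): s[0]='j' != s[-1]='g' -> return 0
Result: 0 (not a palindrome)

0


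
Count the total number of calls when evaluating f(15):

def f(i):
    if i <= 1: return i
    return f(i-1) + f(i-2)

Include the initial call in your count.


Let C(n) = total calls for f(n)
C(0) = 1, C(1) = 1
C(2) = 1 + C(1) + C(0) = 1 + 1 + 1 = 3
C(3) = 1 + C(2) + C(1) = 1 + 3 + 1 = 5
C(4) = 1 + C(3) + C(2) = 1 + 5 + 3 = 9
C(5) = 1 + C(4) + C(3) = 1 + 9 + 5 = 15
C(6) = 1 + C(5) + C(4) = 1 + 15 + 9 = 25
C(7) = 1 + C(6) + C(5) = 1 + 25 + 15 = 41
C(8) = 1 + C(7) + C(6) = 1 + 41 + 25 = 67
C(9) = 1 + C(8) + C(7) = 1 + 67 + 41 = 109
C(10) = 1 + C(9) + C(8) = 1 + 109 + 67 = 177
C(11) = 1 + C(10) + C(9) = 1 + 177 + 109 = 287
C(12) = 1 + C(11) + C(10) = 1 + 287 + 177 = 465
C(13) = 1 + C(12) + C(11) = 1 + 465 + 287 = 753
C(14) = 1 + C(13) + C(12) = 1 + 753 + 465 = 1219
C(15) = 1 + C(14) + C(13) = 1 + 1219 + 753 = 1973

1973


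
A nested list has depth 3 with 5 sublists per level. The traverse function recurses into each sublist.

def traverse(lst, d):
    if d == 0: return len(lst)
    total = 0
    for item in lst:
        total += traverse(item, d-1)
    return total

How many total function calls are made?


At depth 0 (root): 1 call
At depth 1: each of 1 parents calls traverse on 5 children = 5 calls
At depth 2: each of 5 parents calls traverse on 5 children = 25 calls
At depth 3: each of 25 parents calls traverse on 5 children = 125 calls
Total: 1 + 5 + 25 + 125 = 156

156


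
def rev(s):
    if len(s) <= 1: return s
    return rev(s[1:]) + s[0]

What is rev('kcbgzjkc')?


rev('kcbgzjkc') = rev('cbgzjkc') + 'k'
rev('cbgzjkc') = rev('bgzjkc') + 'c'
rev('bgzjkc') = rev('gzjkc') + 'b'
rev('gzjkc') = rev('zjkc') + 'g'
rev('zjkc') = rev('jkc') + 'z'
rev('jkc') = rev('kc') + 'j'
rev('kc') = rev('c') + 'k'
rev('c') = 'c'  (base case)
Concatenating: 'c' + 'k' + 'j' + 'z' + 'g' + 'b' + 'c' + 'k' = 'ckjzgbck'

ckjzgbck


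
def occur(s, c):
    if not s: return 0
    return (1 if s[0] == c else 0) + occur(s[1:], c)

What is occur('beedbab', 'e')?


s[0]='b' != 'e' -> 0
s[0]='e' == 'e' -> 1
s[0]='e' == 'e' -> 1
s[0]='d' != 'e' -> 0
s[0]='b' != 'e' -> 0
s[0]='a' != 'e' -> 0
s[0]='b' != 'e' -> 0
Sum: 0 + 1 + 1 + 0 + 0 + 0 + 0 = 2

2


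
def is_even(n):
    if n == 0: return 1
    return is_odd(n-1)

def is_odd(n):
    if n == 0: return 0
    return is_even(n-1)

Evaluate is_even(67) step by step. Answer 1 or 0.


is_even(67) = is_odd(66)
is_odd(66) = is_even(65)
is_even(65) = is_odd(64)
is_odd(64) = is_even(63)
is_even(63) = is_odd(62)
is_odd(62) = is_even(61)
is_even(61) = is_odd(60)
is_odd(60) = is_even(59)
is_even(59) = is_odd(58)
is_odd(58) = is_even(57)
is_even(57) = is_odd(56)
is_odd(56) = is_even(55)
is_even(55) = is_odd(54)
is_odd(54) = is_even(53)
is_even(53) = is_odd(52)
is_odd(52) = is_even(51)
is_even(51) = is_odd(50)
is_odd(50) = is_even(49)
is_even(49) = is_odd(48)
is_odd(48) = is_even(47)
is_even(47) = is_odd(46)
is_odd(46) = is_even(45)
is_even(45) = is_odd(44)
is_odd(44) = is_even(43)
is_even(43) = is_odd(42)
is_odd(42) = is_even(41)
is_even(41) = is_odd(40)
is_odd(40) = is_even(39)
is_even(39) = is_odd(38)
is_odd(38) = is_even(37)
is_even(37) = is_odd(36)
is_odd(36) = is_even(35)
is_even(35) = is_odd(34)
is_odd(34) = is_even(33)
is_even(33) = is_odd(32)
is_odd(32) = is_even(31)
is_even(31) = is_odd(30)
is_odd(30) = is_even(29)
is_even(29) = is_odd(28)
is_odd(28) = is_even(27)
is_even(27) = is_odd(26)
is_odd(26) = is_even(25)
is_even(25) = is_odd(24)
is_odd(24) = is_even(23)
is_even(23) = is_odd(22)
is_odd(22) = is_even(21)
is_even(21) = is_odd(20)
is_odd(20) = is_even(19)
is_even(19) = is_odd(18)
is_odd(18) = is_even(17)
is_even(17) = is_odd(16)
is_odd(16) = is_even(15)
is_even(15) = is_odd(14)
is_odd(14) = is_even(13)
is_even(13) = is_odd(12)
is_odd(12) = is_even(11)
is_even(11) = is_odd(10)
is_odd(10) = is_even(9)
is_even(9) = is_odd(8)
is_odd(8) = is_even(7)
is_even(7) = is_odd(6)
is_odd(6) = is_even(5)
is_even(5) = is_odd(4)
is_odd(4) = is_even(3)
is_even(3) = is_odd(2)
is_odd(2) = is_even(1)
is_even(1) = is_odd(0)
is_odd(0) = 0  (base case)
Result: 0

0


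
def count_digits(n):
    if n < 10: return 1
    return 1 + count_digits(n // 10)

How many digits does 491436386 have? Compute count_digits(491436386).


count_digits(491436386) = 1 + count_digits(49143638)
count_digits(49143638) = 1 + count_digits(4914363)
count_digits(4914363) = 1 + count_digits(491436)
count_digits(491436) = 1 + count_digits(49143)
count_digits(49143) = 1 + count_digits(4914)
count_digits(4914) = 1 + count_digits(491)
count_digits(491) = 1 + count_digits(49)
count_digits(49) = 1 + count_digits(4)
count_digits(4) = 1  (base case: 4 < 10)
Unwinding: 1 + 1 + 1 + 1 + 1 + 1 + 1 + 1 + 1 = 9

9


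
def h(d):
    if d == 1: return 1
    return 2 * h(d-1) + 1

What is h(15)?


h(15) = 2 * h(14) + 1
h(14) = 2 * h(13) + 1
h(13) = 2 * h(12) + 1
h(12) = 2 * h(11) + 1
h(11) = 2 * h(10) + 1
h(10) = 2 * h(9) + 1
h(9) = 2 * h(8) + 1
h(8) = 2 * h(7) + 1
h(7) = 2 * h(6) + 1
h(6) = 2 * h(5) + 1
h(5) = 2 * h(4) + 1
h(4) = 2 * h(3) + 1
h(3) = 2 * h(2) + 1
h(2) = 2 * h(1) + 1
h(1) = 1  (base case)
h(2) = 2 * 1 + 1 = 3
h(3) = 2 * 3 + 1 = 7
h(4) = 2 * 7 + 1 = 15
h(5) = 2 * 15 + 1 = 31
h(6) = 2 * 31 + 1 = 63
h(7) = 2 * 63 + 1 = 127
h(8) = 2 * 127 + 1 = 255
h(9) = 2 * 255 + 1 = 511
h(10) = 2 * 511 + 1 = 1023
h(11) = 2 * 1023 + 1 = 2047
h(12) = 2 * 2047 + 1 = 4095
h(13) = 2 * 4095 + 1 = 8191
h(14) = 2 * 8191 + 1 = 16383
h(15) = 2 * 16383 + 1 = 32767

32767


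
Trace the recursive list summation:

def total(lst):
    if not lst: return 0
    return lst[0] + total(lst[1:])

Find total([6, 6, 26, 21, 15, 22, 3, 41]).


total([6, 6, 26, 21, 15, 22, 3, 41]) = 6 + total([6, 26, 21, 15, 22, 3, 41])
total([6, 26, 21, 15, 22, 3, 41]) = 6 + total([26, 21, 15, 22, 3, 41])
total([26, 21, 15, 22, 3, 41]) = 26 + total([21, 15, 22, 3, 41])
total([21, 15, 22, 3, 41]) = 21 + total([15, 22, 3, 41])
total([15, 22, 3, 41]) = 15 + total([22, 3, 41])
total([22, 3, 41]) = 22 + total([3, 41])
total([3, 41]) = 3 + total([41])
total([41]) = 41 + total([])
total([]) = 0  (base case)
Total: 6 + 6 + 26 + 21 + 15 + 22 + 3 + 41 + 0 = 140

140


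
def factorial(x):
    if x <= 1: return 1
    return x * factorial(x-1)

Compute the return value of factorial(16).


factorial(16)
= 16 * factorial(15)
= 16 * 15 * factorial(14)
= 16 * 15 * 14 * factorial(13)
= 16 * 15 * 14 * 13 * factorial(12)
= 16 * 15 * 14 * 13 * 12 * factorial(11)
= 16 * 15 * 14 * 13 * 12 * 11 * factorial(10)
= 16 * 15 * 14 * 13 * 12 * 11 * 10 * factorial(9)
= 16 * 15 * 14 * 13 * 12 * 11 * 10 * 9 * factorial(8)
= 16 * 15 * 14 * 13 * 12 * 11 * 10 * 9 * 8 * factorial(7)
= 16 * 15 * 14 * 13 * 12 * 11 * 10 * 9 * 8 * 7 * factorial(6)
= 16 * 15 * 14 * 13 * 12 * 11 * 10 * 9 * 8 * 7 * 6 * factorial(5)
= 16 * 15 * 14 * 13 * 12 * 11 * 10 * 9 * 8 * 7 * 6 * 5 * factorial(4)
= 16 * 15 * 14 * 13 * 12 * 11 * 10 * 9 * 8 * 7 * 6 * 5 * 4 * factorial(3)
= 16 * 15 * 14 * 13 * 12 * 11 * 10 * 9 * 8 * 7 * 6 * 5 * 4 * 3 * factorial(2)
= 16 * 15 * 14 * 13 * 12 * 11 * 10 * 9 * 8 * 7 * 6 * 5 * 4 * 3 * 2 * factorial(1)
= 16 * 15 * 14 * 13 * 12 * 11 * 10 * 9 * 8 * 7 * 6 * 5 * 4 * 3 * 2 * 1
= 20922789888000

20922789888000


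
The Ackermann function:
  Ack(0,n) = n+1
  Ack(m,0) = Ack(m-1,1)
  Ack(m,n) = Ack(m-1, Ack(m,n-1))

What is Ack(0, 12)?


Ack(0, 12) = 13
Result: Ack(0, 12) = 13

13


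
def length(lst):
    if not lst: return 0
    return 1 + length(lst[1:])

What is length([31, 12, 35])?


length([31, 12, 35]) = 1 + length([12, 35])
length([12, 35]) = 1 + length([35])
length([35]) = 1 + length([])
length([]) = 0  (base case)
Unwinding: 1 + 1 + 1 + 0 = 3

3


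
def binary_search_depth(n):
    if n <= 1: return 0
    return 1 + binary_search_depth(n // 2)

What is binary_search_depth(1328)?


1328 / 2 = 664
664 / 2 = 332
332 / 2 = 166
166 / 2 = 83
83 / 2 = 41
41 / 2 = 20
20 / 2 = 10
10 / 2 = 5
5 / 2 = 2
2 / 2 = 1
Reached 1 after 10 halvings

10


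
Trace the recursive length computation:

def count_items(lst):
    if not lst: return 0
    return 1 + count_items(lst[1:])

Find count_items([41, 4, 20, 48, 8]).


count_items([41, 4, 20, 48, 8]) = 1 + count_items([4, 20, 48, 8])
count_items([4, 20, 48, 8]) = 1 + count_items([20, 48, 8])
count_items([20, 48, 8]) = 1 + count_items([48, 8])
count_items([48, 8]) = 1 + count_items([8])
count_items([8]) = 1 + count_items([])
count_items([]) = 0  (base case)
Unwinding: 1 + 1 + 1 + 1 + 1 + 0 = 5

5


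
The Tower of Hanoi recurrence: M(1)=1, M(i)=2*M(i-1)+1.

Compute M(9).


M(9) = 2 * M(8) + 1
M(8) = 2 * M(7) + 1
M(7) = 2 * M(6) + 1
M(6) = 2 * M(5) + 1
M(5) = 2 * M(4) + 1
M(4) = 2 * M(3) + 1
M(3) = 2 * M(2) + 1
M(2) = 2 * M(1) + 1
M(1) = 1  (base case)
M(2) = 2 * 1 + 1 = 3
M(3) = 2 * 3 + 1 = 7
M(4) = 2 * 7 + 1 = 15
M(5) = 2 * 15 + 1 = 31
M(6) = 2 * 31 + 1 = 63
M(7) = 2 * 63 + 1 = 127
M(8) = 2 * 127 + 1 = 255
M(9) = 2 * 255 + 1 = 511

511


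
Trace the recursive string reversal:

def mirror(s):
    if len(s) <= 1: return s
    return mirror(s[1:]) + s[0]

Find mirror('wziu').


mirror('wziu') = mirror('ziu') + 'w'
mirror('ziu') = mirror('iu') + 'z'
mirror('iu') = mirror('u') + 'i'
mirror('u') = 'u'  (base case)
Concatenating: 'u' + 'i' + 'z' + 'w' = 'uizw'

uizw


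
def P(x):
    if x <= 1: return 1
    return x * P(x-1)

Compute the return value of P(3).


P(3)
= 3 * P(2)
= 3 * 2 * P(1)
= 3 * 2 * 1
= 6

6


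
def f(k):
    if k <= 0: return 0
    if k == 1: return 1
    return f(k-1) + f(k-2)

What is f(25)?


Computing f(25) bottom-up:
f(0) = 0
f(1) = 1
f(2) = f(1) + f(0) = 1 + 0 = 1
f(3) = f(2) + f(1) = 1 + 1 = 2
f(4) = f(3) + f(2) = 2 + 1 = 3
f(5) = f(4) + f(3) = 3 + 2 = 5
f(6) = f(5) + f(4) = 5 + 3 = 8
f(7) = f(6) + f(5) = 8 + 5 = 13
f(8) = f(7) + f(6) = 13 + 8 = 21
f(9) = f(8) + f(7) = 21 + 13 = 34
f(10) = f(9) + f(8) = 34 + 21 = 55
f(11) = f(10) + f(9) = 55 + 34 = 89
f(12) = f(11) + f(10) = 89 + 55 = 144
f(13) = f(12) + f(11) = 144 + 89 = 233
f(14) = f(13) + f(12) = 233 + 144 = 377
f(15) = f(14) + f(13) = 377 + 233 = 610
f(16) = f(15) + f(14) = 610 + 377 = 987
f(17) = f(16) + f(15) = 987 + 610 = 1597
f(18) = f(17) + f(16) = 1597 + 987 = 2584
f(19) = f(18) + f(17) = 2584 + 1597 = 4181
f(20) = f(19) + f(18) = 4181 + 2584 = 6765
f(21) = f(20) + f(19) = 6765 + 4181 = 10946
f(22) = f(21) + f(20) = 10946 + 6765 = 17711
f(23) = f(22) + f(21) = 17711 + 10946 = 28657
f(24) = f(23) + f(22) = 28657 + 17711 = 46368
f(25) = f(24) + f(23) = 46368 + 28657 = 75025

75025


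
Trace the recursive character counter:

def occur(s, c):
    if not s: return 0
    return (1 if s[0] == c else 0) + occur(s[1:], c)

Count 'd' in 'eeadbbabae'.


s[0]='e' != 'd' -> 0
s[0]='e' != 'd' -> 0
s[0]='a' != 'd' -> 0
s[0]='d' == 'd' -> 1
s[0]='b' != 'd' -> 0
s[0]='b' != 'd' -> 0
s[0]='a' != 'd' -> 0
s[0]='b' != 'd' -> 0
s[0]='a' != 'd' -> 0
s[0]='e' != 'd' -> 0
Sum: 0 + 0 + 0 + 1 + 0 + 0 + 0 + 0 + 0 + 0 = 1

1


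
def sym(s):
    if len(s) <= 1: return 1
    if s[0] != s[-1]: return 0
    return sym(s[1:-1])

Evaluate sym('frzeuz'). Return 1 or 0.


sym('frzeuz'): s[0]='f' != s[-1]='z' -> return 0
Result: 0 (not a palindrome)

0


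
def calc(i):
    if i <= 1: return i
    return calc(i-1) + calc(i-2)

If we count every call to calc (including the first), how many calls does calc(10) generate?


Let C(n) = total calls for calc(n)
C(0) = 1, C(1) = 1
C(2) = 1 + C(1) + C(0) = 1 + 1 + 1 = 3
C(3) = 1 + C(2) + C(1) = 1 + 3 + 1 = 5
C(4) = 1 + C(3) + C(2) = 1 + 5 + 3 = 9
C(5) = 1 + C(4) + C(3) = 1 + 9 + 5 = 15
C(6) = 1 + C(5) + C(4) = 1 + 15 + 9 = 25
C(7) = 1 + C(6) + C(5) = 1 + 25 + 15 = 41
C(8) = 1 + C(7) + C(6) = 1 + 41 + 25 = 67
C(9) = 1 + C(8) + C(7) = 1 + 67 + 41 = 109
C(10) = 1 + C(9) + C(8) = 1 + 109 + 67 = 177

177


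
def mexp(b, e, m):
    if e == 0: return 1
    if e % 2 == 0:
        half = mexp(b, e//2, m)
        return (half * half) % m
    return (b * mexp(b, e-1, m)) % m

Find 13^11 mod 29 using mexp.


mexp(13, 11, 29): e is odd, compute mexp(13, 10, 29)
  mexp(13, 10, 29): e is even, compute mexp(13, 5, 29)
    mexp(13, 5, 29): e is odd, compute mexp(13, 4, 29)
      mexp(13, 4, 29): e is even, compute mexp(13, 2, 29)
        mexp(13, 2, 29): e is even, compute mexp(13, 1, 29)
          mexp(13, 1, 29): e is odd, compute mexp(13, 0, 29)
          mexp(13, 0, 29) = 1
          (13 * 1) % 29 = 13
        half=13, (13*13) % 29 = 24
      half=24, (24*24) % 29 = 25
    (13 * 25) % 29 = 6
  half=6, (6*6) % 29 = 7
(13 * 7) % 29 = 4

4


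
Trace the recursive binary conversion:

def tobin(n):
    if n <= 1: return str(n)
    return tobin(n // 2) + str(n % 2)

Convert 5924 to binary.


tobin(5924) = tobin(2962) + '0'
tobin(2962) = tobin(1481) + '0'
tobin(1481) = tobin(740) + '1'
tobin(740) = tobin(370) + '0'
tobin(370) = tobin(185) + '0'
tobin(185) = tobin(92) + '1'
tobin(92) = tobin(46) + '0'
tobin(46) = tobin(23) + '0'
tobin(23) = tobin(11) + '1'
tobin(11) = tobin(5) + '1'
tobin(5) = tobin(2) + '1'
tobin(2) = tobin(1) + '0'
tobin(1) = '1'  (base case)
Concatenating: '1' + '0' + '1' + '1' + '1' + '0' + '0' + '1' + '0' + '0' + '1' + '0' + '0' = '1011100100100'

1011100100100


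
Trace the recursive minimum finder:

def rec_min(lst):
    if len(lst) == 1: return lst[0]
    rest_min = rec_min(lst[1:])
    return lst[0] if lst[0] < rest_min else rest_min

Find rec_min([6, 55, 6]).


rec_min([6, 55, 6]): compare 6 with rec_min([55, 6])
rec_min([55, 6]): compare 55 with rec_min([6])
rec_min([6]) = 6  (base case)
Compare 55 with 6 -> 6
Compare 6 with 6 -> 6

6


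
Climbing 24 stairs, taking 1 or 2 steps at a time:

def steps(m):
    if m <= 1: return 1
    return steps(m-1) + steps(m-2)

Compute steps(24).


Building up from base cases:
steps(0) = 1
steps(1) = 1
steps(2) = steps(1) + steps(0) = 1 + 1 = 2
steps(3) = steps(2) + steps(1) = 2 + 1 = 3
steps(4) = steps(3) + steps(2) = 3 + 2 = 5
steps(5) = steps(4) + steps(3) = 5 + 3 = 8
steps(6) = steps(5) + steps(4) = 8 + 5 = 13
steps(7) = steps(6) + steps(5) = 13 + 8 = 21
steps(8) = steps(7) + steps(6) = 21 + 13 = 34
steps(9) = steps(8) + steps(7) = 34 + 21 = 55
steps(10) = steps(9) + steps(8) = 55 + 34 = 89
steps(11) = steps(10) + steps(9) = 89 + 55 = 144
steps(12) = steps(11) + steps(10) = 144 + 89 = 233
steps(13) = steps(12) + steps(11) = 233 + 144 = 377
steps(14) = steps(13) + steps(12) = 377 + 233 = 610
steps(15) = steps(14) + steps(13) = 610 + 377 = 987
steps(16) = steps(15) + steps(14) = 987 + 610 = 1597
steps(17) = steps(16) + steps(15) = 1597 + 987 = 2584
steps(18) = steps(17) + steps(16) = 2584 + 1597 = 4181
steps(19) = steps(18) + steps(17) = 4181 + 2584 = 6765
steps(20) = steps(19) + steps(18) = 6765 + 4181 = 10946
steps(21) = steps(20) + steps(19) = 10946 + 6765 = 17711
steps(22) = steps(21) + steps(20) = 17711 + 10946 = 28657
steps(23) = steps(22) + steps(21) = 28657 + 17711 = 46368
steps(24) = steps(23) + steps(22) = 46368 + 28657 = 75025

75025


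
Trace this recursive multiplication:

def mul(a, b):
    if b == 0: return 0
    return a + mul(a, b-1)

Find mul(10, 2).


mul(10, 2) = 10 + mul(10, 1)
mul(10, 1) = 10 + mul(10, 0)
mul(10, 0) = 0  (base case)
Total: 10 + 10 + 0 = 20

20


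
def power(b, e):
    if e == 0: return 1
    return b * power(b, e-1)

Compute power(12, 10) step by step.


power(12, 10)
= 12 * power(12, 9)
= 12 * 12 * power(12, 8)
= 12 * 12 * 12 * power(12, 7)
= 12 * 12 * 12 * 12 * power(12, 6)
= 12 * 12 * 12 * 12 * 12 * power(12, 5)
= 12 * 12 * 12 * 12 * 12 * 12 * power(12, 4)
= 12 * 12 * 12 * 12 * 12 * 12 * 12 * power(12, 3)
= 12 * 12 * 12 * 12 * 12 * 12 * 12 * 12 * power(12, 2)
= 12 * 12 * 12 * 12 * 12 * 12 * 12 * 12 * 12 * power(12, 1)
= 12 * 12 * 12 * 12 * 12 * 12 * 12 * 12 * 12 * 12 * power(12, 0)
= 12 * 12 * 12 * 12 * 12 * 12 * 12 * 12 * 12 * 12 * 1
= 61917364224

61917364224


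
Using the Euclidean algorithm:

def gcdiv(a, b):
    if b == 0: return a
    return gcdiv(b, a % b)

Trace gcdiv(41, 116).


gcdiv(41, 116) = gcdiv(116, 41)
gcdiv(116, 41) = gcdiv(41, 34)
gcdiv(41, 34) = gcdiv(34, 7)
gcdiv(34, 7) = gcdiv(7, 6)
gcdiv(7, 6) = gcdiv(6, 1)
gcdiv(6, 1) = gcdiv(1, 0)
gcdiv(1, 0) = 1  (base case)

1


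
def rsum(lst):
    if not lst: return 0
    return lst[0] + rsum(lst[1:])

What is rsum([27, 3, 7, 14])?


rsum([27, 3, 7, 14]) = 27 + rsum([3, 7, 14])
rsum([3, 7, 14]) = 3 + rsum([7, 14])
rsum([7, 14]) = 7 + rsum([14])
rsum([14]) = 14 + rsum([])
rsum([]) = 0  (base case)
Total: 27 + 3 + 7 + 14 + 0 = 51

51


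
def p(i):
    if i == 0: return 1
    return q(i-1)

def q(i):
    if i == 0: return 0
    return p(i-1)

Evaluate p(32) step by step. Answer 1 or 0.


p(32) = q(31)
q(31) = p(30)
p(30) = q(29)
q(29) = p(28)
p(28) = q(27)
q(27) = p(26)
p(26) = q(25)
q(25) = p(24)
p(24) = q(23)
q(23) = p(22)
p(22) = q(21)
q(21) = p(20)
p(20) = q(19)
q(19) = p(18)
p(18) = q(17)
q(17) = p(16)
p(16) = q(15)
q(15) = p(14)
p(14) = q(13)
q(13) = p(12)
p(12) = q(11)
q(11) = p(10)
p(10) = q(9)
q(9) = p(8)
p(8) = q(7)
q(7) = p(6)
p(6) = q(5)
q(5) = p(4)
p(4) = q(3)
q(3) = p(2)
p(2) = q(1)
q(1) = p(0)
p(0) = 1  (base case)
Result: 1

1


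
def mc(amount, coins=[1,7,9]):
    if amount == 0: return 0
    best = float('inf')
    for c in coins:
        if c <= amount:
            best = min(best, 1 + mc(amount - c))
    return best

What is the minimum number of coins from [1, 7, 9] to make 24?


Building up with DP:
mc(0) = 0
mc(1) = min(1+mc(0)=1+0=1) = 1
mc(2) = min(1+mc(1)=1+1=2) = 2
mc(3) = min(1+mc(2)=1+2=3) = 3
mc(4) = min(1+mc(3)=1+3=4) = 4
mc(5) = min(1+mc(4)=1+4=5) = 5
mc(6) = min(1+mc(5)=1+5=6) = 6
mc(7) = min(1+mc(6)=1+6=7, 1+mc(0)=1+0=1) = 1
mc(8) = min(1+mc(7)=1+1=2, 1+mc(1)=1+1=2) = 2
mc(9) = min(1+mc(8)=1+2=3, 1+mc(2)=1+2=3, 1+mc(0)=1+0=1) = 1
mc(10) = min(1+mc(9)=1+1=2, 1+mc(3)=1+3=4, 1+mc(1)=1+1=2) = 2
mc(11) = min(1+mc(10)=1+2=3, 1+mc(4)=1+4=5, 1+mc(2)=1+2=3) = 3
mc(12) = min(1+mc(11)=1+3=4, 1+mc(5)=1+5=6, 1+mc(3)=1+3=4) = 4
mc(13) = min(1+mc(12)=1+4=5, 1+mc(6)=1+6=7, 1+mc(4)=1+4=5) = 5
mc(14) = min(1+mc(13)=1+5=6, 1+mc(7)=1+1=2, 1+mc(5)=1+5=6) = 2
mc(15) = min(1+mc(14)=1+2=3, 1+mc(8)=1+2=3, 1+mc(6)=1+6=7) = 3
mc(16) = min(1+mc(15)=1+3=4, 1+mc(9)=1+1=2, 1+mc(7)=1+1=2) = 2
mc(17) = min(1+mc(16)=1+2=3, 1+mc(10)=1+2=3, 1+mc(8)=1+2=3) = 3
mc(18) = min(1+mc(17)=1+3=4, 1+mc(11)=1+3=4, 1+mc(9)=1+1=2) = 2
mc(19) = min(1+mc(18)=1+2=3, 1+mc(12)=1+4=5, 1+mc(10)=1+2=3) = 3
mc(20) = min(1+mc(19)=1+3=4, 1+mc(13)=1+5=6, 1+mc(11)=1+3=4) = 4
mc(21) = min(1+mc(20)=1+4=5, 1+mc(14)=1+2=3, 1+mc(12)=1+4=5) = 3
mc(22) = min(1+mc(21)=1+3=4, 1+mc(15)=1+3=4, 1+mc(13)=1+5=6) = 4
mc(23) = min(1+mc(22)=1+4=5, 1+mc(16)=1+2=3, 1+mc(14)=1+2=3) = 3
mc(24) = min(1+mc(23)=1+3=4, 1+mc(17)=1+3=4, 1+mc(15)=1+3=4) = 4

4


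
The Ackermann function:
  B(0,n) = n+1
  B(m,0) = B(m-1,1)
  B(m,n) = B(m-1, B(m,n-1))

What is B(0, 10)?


B(0, 10) = 11
Result: B(0, 10) = 11

11


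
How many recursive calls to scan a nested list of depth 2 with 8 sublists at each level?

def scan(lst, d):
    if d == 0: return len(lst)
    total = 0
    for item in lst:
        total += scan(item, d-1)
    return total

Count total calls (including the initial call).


At depth 0 (root): 1 call
At depth 1: each of 1 parents calls scan on 8 children = 8 calls
At depth 2: each of 8 parents calls scan on 8 children = 64 calls
Total: 1 + 8 + 64 = 73

73


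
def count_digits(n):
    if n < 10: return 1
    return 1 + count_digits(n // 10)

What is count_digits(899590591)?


count_digits(899590591) = 1 + count_digits(89959059)
count_digits(89959059) = 1 + count_digits(8995905)
count_digits(8995905) = 1 + count_digits(899590)
count_digits(899590) = 1 + count_digits(89959)
count_digits(89959) = 1 + count_digits(8995)
count_digits(8995) = 1 + count_digits(899)
count_digits(899) = 1 + count_digits(89)
count_digits(89) = 1 + count_digits(8)
count_digits(8) = 1  (base case: 8 < 10)
Unwinding: 1 + 1 + 1 + 1 + 1 + 1 + 1 + 1 + 1 = 9

9


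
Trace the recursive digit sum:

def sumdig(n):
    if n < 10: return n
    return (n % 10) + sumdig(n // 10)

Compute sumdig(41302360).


sumdig(41302360) = 0 + sumdig(4130236)
sumdig(4130236) = 6 + sumdig(413023)
sumdig(413023) = 3 + sumdig(41302)
sumdig(41302) = 2 + sumdig(4130)
sumdig(4130) = 0 + sumdig(413)
sumdig(413) = 3 + sumdig(41)
sumdig(41) = 1 + sumdig(4)
sumdig(4) = 4  (base case)
Total: 0 + 6 + 3 + 2 + 0 + 3 + 1 + 4 = 19

19


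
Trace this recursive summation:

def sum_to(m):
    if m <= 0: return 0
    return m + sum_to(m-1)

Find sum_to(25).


sum_to(25)
= 25 + 24 + 23 + 22 + 21 + 20 + 19 + 18 + 17 + 16 + 15 + 14 + 13 + 12 + 11 + 10 + 9 + 8 + 7 + 6 + 5 + 4 + 3 + 2 + 1 + sum_to(0)
= 25 + 24 + 23 + 22 + 21 + 20 + 19 + 18 + 17 + 16 + 15 + 14 + 13 + 12 + 11 + 10 + 9 + 8 + 7 + 6 + 5 + 4 + 3 + 2 + 1 + 0
= 325

325


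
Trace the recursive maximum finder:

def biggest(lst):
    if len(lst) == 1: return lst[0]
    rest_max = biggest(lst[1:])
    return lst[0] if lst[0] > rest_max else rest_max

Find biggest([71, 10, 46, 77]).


biggest([71, 10, 46, 77]): compare 71 with biggest([10, 46, 77])
biggest([10, 46, 77]): compare 10 with biggest([46, 77])
biggest([46, 77]): compare 46 with biggest([77])
biggest([77]) = 77  (base case)
Compare 46 with 77 -> 77
Compare 10 with 77 -> 77
Compare 71 with 77 -> 77

77


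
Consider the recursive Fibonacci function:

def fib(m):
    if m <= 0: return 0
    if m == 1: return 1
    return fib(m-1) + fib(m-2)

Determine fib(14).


Computing fib(14) bottom-up:
fib(0) = 0
fib(1) = 1
fib(2) = fib(1) + fib(0) = 1 + 0 = 1
fib(3) = fib(2) + fib(1) = 1 + 1 = 2
fib(4) = fib(3) + fib(2) = 2 + 1 = 3
fib(5) = fib(4) + fib(3) = 3 + 2 = 5
fib(6) = fib(5) + fib(4) = 5 + 3 = 8
fib(7) = fib(6) + fib(5) = 8 + 5 = 13
fib(8) = fib(7) + fib(6) = 13 + 8 = 21
fib(9) = fib(8) + fib(7) = 21 + 13 = 34
fib(10) = fib(9) + fib(8) = 34 + 21 = 55
fib(11) = fib(10) + fib(9) = 55 + 34 = 89
fib(12) = fib(11) + fib(10) = 89 + 55 = 144
fib(13) = fib(12) + fib(11) = 144 + 89 = 233
fib(14) = fib(13) + fib(12) = 233 + 144 = 377

377


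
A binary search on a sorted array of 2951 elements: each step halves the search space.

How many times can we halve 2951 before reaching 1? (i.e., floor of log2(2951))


2951 / 2 = 1475
1475 / 2 = 737
737 / 2 = 368
368 / 2 = 184
184 / 2 = 92
92 / 2 = 46
46 / 2 = 23
23 / 2 = 11
11 / 2 = 5
5 / 2 = 2
2 / 2 = 1
Reached 1 after 11 halvings

11


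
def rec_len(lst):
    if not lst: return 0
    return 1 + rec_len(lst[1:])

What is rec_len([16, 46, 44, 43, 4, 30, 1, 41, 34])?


rec_len([16, 46, 44, 43, 4, 30, 1, 41, 34]) = 1 + rec_len([46, 44, 43, 4, 30, 1, 41, 34])
rec_len([46, 44, 43, 4, 30, 1, 41, 34]) = 1 + rec_len([44, 43, 4, 30, 1, 41, 34])
rec_len([44, 43, 4, 30, 1, 41, 34]) = 1 + rec_len([43, 4, 30, 1, 41, 34])
rec_len([43, 4, 30, 1, 41, 34]) = 1 + rec_len([4, 30, 1, 41, 34])
rec_len([4, 30, 1, 41, 34]) = 1 + rec_len([30, 1, 41, 34])
rec_len([30, 1, 41, 34]) = 1 + rec_len([1, 41, 34])
rec_len([1, 41, 34]) = 1 + rec_len([41, 34])
rec_len([41, 34]) = 1 + rec_len([34])
rec_len([34]) = 1 + rec_len([])
rec_len([]) = 0  (base case)
Unwinding: 1 + 1 + 1 + 1 + 1 + 1 + 1 + 1 + 1 + 0 = 9

9


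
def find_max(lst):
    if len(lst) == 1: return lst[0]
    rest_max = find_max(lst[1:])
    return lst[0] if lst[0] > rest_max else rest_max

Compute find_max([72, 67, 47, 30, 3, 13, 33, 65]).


find_max([72, 67, 47, 30, 3, 13, 33, 65]): compare 72 with find_max([67, 47, 30, 3, 13, 33, 65])
find_max([67, 47, 30, 3, 13, 33, 65]): compare 67 with find_max([47, 30, 3, 13, 33, 65])
find_max([47, 30, 3, 13, 33, 65]): compare 47 with find_max([30, 3, 13, 33, 65])
find_max([30, 3, 13, 33, 65]): compare 30 with find_max([3, 13, 33, 65])
find_max([3, 13, 33, 65]): compare 3 with find_max([13, 33, 65])
find_max([13, 33, 65]): compare 13 with find_max([33, 65])
find_max([33, 65]): compare 33 with find_max([65])
find_max([65]) = 65  (base case)
Compare 33 with 65 -> 65
Compare 13 with 65 -> 65
Compare 3 with 65 -> 65
Compare 30 with 65 -> 65
Compare 47 with 65 -> 65
Compare 67 with 65 -> 67
Compare 72 with 67 -> 72

72


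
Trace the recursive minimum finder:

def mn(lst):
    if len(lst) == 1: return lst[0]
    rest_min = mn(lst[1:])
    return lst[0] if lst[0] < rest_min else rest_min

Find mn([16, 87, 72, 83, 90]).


mn([16, 87, 72, 83, 90]): compare 16 with mn([87, 72, 83, 90])
mn([87, 72, 83, 90]): compare 87 with mn([72, 83, 90])
mn([72, 83, 90]): compare 72 with mn([83, 90])
mn([83, 90]): compare 83 with mn([90])
mn([90]) = 90  (base case)
Compare 83 with 90 -> 83
Compare 72 with 83 -> 72
Compare 87 with 72 -> 72
Compare 16 with 72 -> 16

16


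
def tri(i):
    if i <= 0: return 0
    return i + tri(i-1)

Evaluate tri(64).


tri(64)
= 64 + 63 + 62 + 61 + 60 + 59 + 58 + 57 + 56 + 55 + 54 + 53 + 52 + 51 + 50 + 49 + 48 + 47 + 46 + 45 + 44 + 43 + 42 + 41 + 40 + 39 + 38 + 37 + 36 + 35 + 34 + 33 + 32 + 31 + 30 + 29 + 28 + 27 + 26 + 25 + 24 + 23 + 22 + 21 + 20 + 19 + 18 + 17 + 16 + 15 + 14 + 13 + 12 + 11 + 10 + 9 + 8 + 7 + 6 + 5 + 4 + 3 + 2 + 1 + tri(0)
= 64 + 63 + 62 + 61 + 60 + 59 + 58 + 57 + 56 + 55 + 54 + 53 + 52 + 51 + 50 + 49 + 48 + 47 + 46 + 45 + 44 + 43 + 42 + 41 + 40 + 39 + 38 + 37 + 36 + 35 + 34 + 33 + 32 + 31 + 30 + 29 + 28 + 27 + 26 + 25 + 24 + 23 + 22 + 21 + 20 + 19 + 18 + 17 + 16 + 15 + 14 + 13 + 12 + 11 + 10 + 9 + 8 + 7 + 6 + 5 + 4 + 3 + 2 + 1 + 0
= 2080

2080


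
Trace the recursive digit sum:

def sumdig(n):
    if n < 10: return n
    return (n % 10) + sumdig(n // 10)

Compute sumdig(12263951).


sumdig(12263951) = 1 + sumdig(1226395)
sumdig(1226395) = 5 + sumdig(122639)
sumdig(122639) = 9 + sumdig(12263)
sumdig(12263) = 3 + sumdig(1226)
sumdig(1226) = 6 + sumdig(122)
sumdig(122) = 2 + sumdig(12)
sumdig(12) = 2 + sumdig(1)
sumdig(1) = 1  (base case)
Total: 1 + 5 + 9 + 3 + 6 + 2 + 2 + 1 = 29

29


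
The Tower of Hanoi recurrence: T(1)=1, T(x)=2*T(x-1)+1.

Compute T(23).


T(23) = 2 * T(22) + 1
T(22) = 2 * T(21) + 1
T(21) = 2 * T(20) + 1
T(20) = 2 * T(19) + 1
T(19) = 2 * T(18) + 1
T(18) = 2 * T(17) + 1
T(17) = 2 * T(16) + 1
T(16) = 2 * T(15) + 1
T(15) = 2 * T(14) + 1
T(14) = 2 * T(13) + 1
T(13) = 2 * T(12) + 1
T(12) = 2 * T(11) + 1
T(11) = 2 * T(10) + 1
T(10) = 2 * T(9) + 1
T(9) = 2 * T(8) + 1
T(8) = 2 * T(7) + 1
T(7) = 2 * T(6) + 1
T(6) = 2 * T(5) + 1
T(5) = 2 * T(4) + 1
T(4) = 2 * T(3) + 1
T(3) = 2 * T(2) + 1
T(2) = 2 * T(1) + 1
T(1) = 1  (base case)
T(2) = 2 * 1 + 1 = 3
T(3) = 2 * 3 + 1 = 7
T(4) = 2 * 7 + 1 = 15
T(5) = 2 * 15 + 1 = 31
T(6) = 2 * 31 + 1 = 63
T(7) = 2 * 63 + 1 = 127
T(8) = 2 * 127 + 1 = 255
T(9) = 2 * 255 + 1 = 511
T(10) = 2 * 511 + 1 = 1023
T(11) = 2 * 1023 + 1 = 2047
T(12) = 2 * 2047 + 1 = 4095
T(13) = 2 * 4095 + 1 = 8191
T(14) = 2 * 8191 + 1 = 16383
T(15) = 2 * 16383 + 1 = 32767
T(16) = 2 * 32767 + 1 = 65535
T(17) = 2 * 65535 + 1 = 131071
T(18) = 2 * 131071 + 1 = 262143
T(19) = 2 * 262143 + 1 = 524287
T(20) = 2 * 524287 + 1 = 1048575
T(21) = 2 * 1048575 + 1 = 2097151
T(22) = 2 * 2097151 + 1 = 4194303
T(23) = 2 * 4194303 + 1 = 8388607

8388607


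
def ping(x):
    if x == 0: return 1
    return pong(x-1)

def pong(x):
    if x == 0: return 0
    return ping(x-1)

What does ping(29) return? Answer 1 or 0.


ping(29) = pong(28)
pong(28) = ping(27)
ping(27) = pong(26)
pong(26) = ping(25)
ping(25) = pong(24)
pong(24) = ping(23)
ping(23) = pong(22)
pong(22) = ping(21)
ping(21) = pong(20)
pong(20) = ping(19)
ping(19) = pong(18)
pong(18) = ping(17)
ping(17) = pong(16)
pong(16) = ping(15)
ping(15) = pong(14)
pong(14) = ping(13)
ping(13) = pong(12)
pong(12) = ping(11)
ping(11) = pong(10)
pong(10) = ping(9)
ping(9) = pong(8)
pong(8) = ping(7)
ping(7) = pong(6)
pong(6) = ping(5)
ping(5) = pong(4)
pong(4) = ping(3)
ping(3) = pong(2)
pong(2) = ping(1)
ping(1) = pong(0)
pong(0) = 0  (base case)
Result: 0

0


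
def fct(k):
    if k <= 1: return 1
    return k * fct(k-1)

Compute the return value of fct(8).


fct(8)
= 8 * fct(7)
= 8 * 7 * fct(6)
= 8 * 7 * 6 * fct(5)
= 8 * 7 * 6 * 5 * fct(4)
= 8 * 7 * 6 * 5 * 4 * fct(3)
= 8 * 7 * 6 * 5 * 4 * 3 * fct(2)
= 8 * 7 * 6 * 5 * 4 * 3 * 2 * fct(1)
= 8 * 7 * 6 * 5 * 4 * 3 * 2 * 1
= 40320

40320


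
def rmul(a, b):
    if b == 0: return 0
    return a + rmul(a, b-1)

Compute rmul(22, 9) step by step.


rmul(22, 9) = 22 + rmul(22, 8)
rmul(22, 8) = 22 + rmul(22, 7)
rmul(22, 7) = 22 + rmul(22, 6)
rmul(22, 6) = 22 + rmul(22, 5)
rmul(22, 5) = 22 + rmul(22, 4)
rmul(22, 4) = 22 + rmul(22, 3)
rmul(22, 3) = 22 + rmul(22, 2)
rmul(22, 2) = 22 + rmul(22, 1)
rmul(22, 1) = 22 + rmul(22, 0)
rmul(22, 0) = 0  (base case)
Total: 22 + 22 + 22 + 22 + 22 + 22 + 22 + 22 + 22 + 0 = 198

198


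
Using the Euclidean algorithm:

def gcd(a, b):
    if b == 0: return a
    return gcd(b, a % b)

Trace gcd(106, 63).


gcd(106, 63) = gcd(63, 43)
gcd(63, 43) = gcd(43, 20)
gcd(43, 20) = gcd(20, 3)
gcd(20, 3) = gcd(3, 2)
gcd(3, 2) = gcd(2, 1)
gcd(2, 1) = gcd(1, 0)
gcd(1, 0) = 1  (base case)

1


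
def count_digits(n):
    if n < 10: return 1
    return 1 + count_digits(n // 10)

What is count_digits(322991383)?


count_digits(322991383) = 1 + count_digits(32299138)
count_digits(32299138) = 1 + count_digits(3229913)
count_digits(3229913) = 1 + count_digits(322991)
count_digits(322991) = 1 + count_digits(32299)
count_digits(32299) = 1 + count_digits(3229)
count_digits(3229) = 1 + count_digits(322)
count_digits(322) = 1 + count_digits(32)
count_digits(32) = 1 + count_digits(3)
count_digits(3) = 1  (base case: 3 < 10)
Unwinding: 1 + 1 + 1 + 1 + 1 + 1 + 1 + 1 + 1 = 9

9


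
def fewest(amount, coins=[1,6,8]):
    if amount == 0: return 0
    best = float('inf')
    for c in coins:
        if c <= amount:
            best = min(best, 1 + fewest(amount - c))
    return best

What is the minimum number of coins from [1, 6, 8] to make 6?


Building up with DP:
fewest(0) = 0
fewest(1) = min(1+fewest(0)=1+0=1) = 1
fewest(2) = min(1+fewest(1)=1+1=2) = 2
fewest(3) = min(1+fewest(2)=1+2=3) = 3
fewest(4) = min(1+fewest(3)=1+3=4) = 4
fewest(5) = min(1+fewest(4)=1+4=5) = 5
fewest(6) = min(1+fewest(5)=1+5=6, 1+fewest(0)=1+0=1) = 1

1


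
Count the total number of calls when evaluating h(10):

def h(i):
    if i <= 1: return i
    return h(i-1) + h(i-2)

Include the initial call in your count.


Let C(n) = total calls for h(n)
C(0) = 1, C(1) = 1
C(2) = 1 + C(1) + C(0) = 1 + 1 + 1 = 3
C(3) = 1 + C(2) + C(1) = 1 + 3 + 1 = 5
C(4) = 1 + C(3) + C(2) = 1 + 5 + 3 = 9
C(5) = 1 + C(4) + C(3) = 1 + 9 + 5 = 15
C(6) = 1 + C(5) + C(4) = 1 + 15 + 9 = 25
C(7) = 1 + C(6) + C(5) = 1 + 25 + 15 = 41
C(8) = 1 + C(7) + C(6) = 1 + 41 + 25 = 67
C(9) = 1 + C(8) + C(7) = 1 + 67 + 41 = 109
C(10) = 1 + C(9) + C(8) = 1 + 109 + 67 = 177

177


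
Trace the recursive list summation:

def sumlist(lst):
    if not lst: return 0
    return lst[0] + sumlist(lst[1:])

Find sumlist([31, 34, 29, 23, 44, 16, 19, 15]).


sumlist([31, 34, 29, 23, 44, 16, 19, 15]) = 31 + sumlist([34, 29, 23, 44, 16, 19, 15])
sumlist([34, 29, 23, 44, 16, 19, 15]) = 34 + sumlist([29, 23, 44, 16, 19, 15])
sumlist([29, 23, 44, 16, 19, 15]) = 29 + sumlist([23, 44, 16, 19, 15])
sumlist([23, 44, 16, 19, 15]) = 23 + sumlist([44, 16, 19, 15])
sumlist([44, 16, 19, 15]) = 44 + sumlist([16, 19, 15])
sumlist([16, 19, 15]) = 16 + sumlist([19, 15])
sumlist([19, 15]) = 19 + sumlist([15])
sumlist([15]) = 15 + sumlist([])
sumlist([]) = 0  (base case)
Total: 31 + 34 + 29 + 23 + 44 + 16 + 19 + 15 + 0 = 211

211


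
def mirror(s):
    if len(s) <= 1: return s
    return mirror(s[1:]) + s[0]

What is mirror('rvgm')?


mirror('rvgm') = mirror('vgm') + 'r'
mirror('vgm') = mirror('gm') + 'v'
mirror('gm') = mirror('m') + 'g'
mirror('m') = 'm'  (base case)
Concatenating: 'm' + 'g' + 'v' + 'r' = 'mgvr'

mgvr


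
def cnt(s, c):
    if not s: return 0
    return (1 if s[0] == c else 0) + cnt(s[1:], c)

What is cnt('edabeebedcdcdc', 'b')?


s[0]='e' != 'b' -> 0
s[0]='d' != 'b' -> 0
s[0]='a' != 'b' -> 0
s[0]='b' == 'b' -> 1
s[0]='e' != 'b' -> 0
s[0]='e' != 'b' -> 0
s[0]='b' == 'b' -> 1
s[0]='e' != 'b' -> 0
s[0]='d' != 'b' -> 0
s[0]='c' != 'b' -> 0
s[0]='d' != 'b' -> 0
s[0]='c' != 'b' -> 0
s[0]='d' != 'b' -> 0
s[0]='c' != 'b' -> 0
Sum: 0 + 0 + 0 + 1 + 0 + 0 + 1 + 0 + 0 + 0 + 0 + 0 + 0 + 0 = 2

2


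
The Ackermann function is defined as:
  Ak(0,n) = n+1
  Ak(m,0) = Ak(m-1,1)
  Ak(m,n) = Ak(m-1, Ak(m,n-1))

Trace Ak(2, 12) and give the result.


Ak(2, 12) = Ak(1, Ak(2, 11))
  Ak(2, 11) = Ak(1, Ak(2, 10))
    Ak(2, 10) = Ak(1, Ak(2, 9))
      Ak(2, 9) = Ak(1, Ak(2, 8))
        Ak(2, 8) = Ak(1, Ak(2, 7))
          Ak(2, 7) = Ak(1, Ak(2, 6))
          Ak(2, 6) = Ak(1, Ak(2, 5))
          Ak(2, 5) = Ak(1, Ak(2, 4))
          Ak(2, 4) = Ak(1, Ak(2, 3))
          Ak(2, 3) = Ak(1, Ak(2, 2))
          Ak(2, 2) = Ak(1, Ak(2, 1))
          Ak(2, 1) = Ak(1, Ak(2, 0))
          Ak(2, 0) = Ak(1, 1)
          Ak(1, 1) = Ak(0, Ak(1, 0))
          Ak(1, 0) = Ak(0, 1)
          Ak(0, 1) = 2
            = Ak(0, 2)
          Ak(0, 2) = 3
            = Ak(1, 3)
          Ak(1, 3) = Ak(0, Ak(1, 2))
          Ak(1, 2) = Ak(0, Ak(1, 1))
          Ak(1, 1) = Ak(0, Ak(1, 0))
          Ak(1, 0) = Ak(0, 1)
          Ak(0, 1) = 2
            = Ak(0, 2)
... (trace truncated)
Result: Ak(2, 12) = 27

27


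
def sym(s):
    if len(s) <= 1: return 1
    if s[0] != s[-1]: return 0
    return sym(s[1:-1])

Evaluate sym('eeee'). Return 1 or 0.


sym('eeee'): s[0]='e' == s[-1]='e' -> check sym('ee')
sym('ee'): s[0]='e' == s[-1]='e' -> check sym('')
sym(''): len <= 1 -> return 1  (base case)
Result: 1 (palindrome)

1


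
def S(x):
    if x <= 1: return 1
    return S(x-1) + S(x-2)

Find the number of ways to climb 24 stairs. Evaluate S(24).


Building up from base cases:
S(0) = 1
S(1) = 1
S(2) = S(1) + S(0) = 1 + 1 = 2
S(3) = S(2) + S(1) = 2 + 1 = 3
S(4) = S(3) + S(2) = 3 + 2 = 5
S(5) = S(4) + S(3) = 5 + 3 = 8
S(6) = S(5) + S(4) = 8 + 5 = 13
S(7) = S(6) + S(5) = 13 + 8 = 21
S(8) = S(7) + S(6) = 21 + 13 = 34
S(9) = S(8) + S(7) = 34 + 21 = 55
S(10) = S(9) + S(8) = 55 + 34 = 89
S(11) = S(10) + S(9) = 89 + 55 = 144
S(12) = S(11) + S(10) = 144 + 89 = 233
S(13) = S(12) + S(11) = 233 + 144 = 377
S(14) = S(13) + S(12) = 377 + 233 = 610
S(15) = S(14) + S(13) = 610 + 377 = 987
S(16) = S(15) + S(14) = 987 + 610 = 1597
S(17) = S(16) + S(15) = 1597 + 987 = 2584
S(18) = S(17) + S(16) = 2584 + 1597 = 4181
S(19) = S(18) + S(17) = 4181 + 2584 = 6765
S(20) = S(19) + S(18) = 6765 + 4181 = 10946
S(21) = S(20) + S(19) = 10946 + 6765 = 17711
S(22) = S(21) + S(20) = 17711 + 10946 = 28657
S(23) = S(22) + S(21) = 28657 + 17711 = 46368
S(24) = S(23) + S(22) = 46368 + 28657 = 75025

75025


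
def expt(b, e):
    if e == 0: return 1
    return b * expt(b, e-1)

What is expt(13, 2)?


expt(13, 2)
= 13 * expt(13, 1)
= 13 * 13 * expt(13, 0)
= 13 * 13 * 1
= 169

169


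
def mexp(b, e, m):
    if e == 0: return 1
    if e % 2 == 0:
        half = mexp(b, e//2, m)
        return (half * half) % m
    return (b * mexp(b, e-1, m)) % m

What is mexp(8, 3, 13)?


mexp(8, 3, 13): e is odd, compute mexp(8, 2, 13)
  mexp(8, 2, 13): e is even, compute mexp(8, 1, 13)
    mexp(8, 1, 13): e is odd, compute mexp(8, 0, 13)
      mexp(8, 0, 13) = 1
    (8 * 1) % 13 = 8
  half=8, (8*8) % 13 = 12
(8 * 12) % 13 = 5

5


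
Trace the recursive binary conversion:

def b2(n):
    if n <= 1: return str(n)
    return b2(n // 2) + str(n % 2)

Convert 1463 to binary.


b2(1463) = b2(731) + '1'
b2(731) = b2(365) + '1'
b2(365) = b2(182) + '1'
b2(182) = b2(91) + '0'
b2(91) = b2(45) + '1'
b2(45) = b2(22) + '1'
b2(22) = b2(11) + '0'
b2(11) = b2(5) + '1'
b2(5) = b2(2) + '1'
b2(2) = b2(1) + '0'
b2(1) = '1'  (base case)
Concatenating: '1' + '0' + '1' + '1' + '0' + '1' + '1' + '0' + '1' + '1' + '1' = '10110110111'

10110110111


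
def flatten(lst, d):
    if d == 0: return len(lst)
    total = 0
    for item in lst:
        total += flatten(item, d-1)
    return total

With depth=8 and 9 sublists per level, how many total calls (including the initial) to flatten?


At depth 0 (root): 1 call
At depth 1: each of 1 parents calls flatten on 9 children = 9 calls
At depth 2: each of 9 parents calls flatten on 9 children = 81 calls
At depth 3: each of 81 parents calls flatten on 9 children = 729 calls
At depth 4: each of 729 parents calls flatten on 9 children = 6561 calls
At depth 5: each of 6561 parents calls flatten on 9 children = 59049 calls
At depth 6: each of 59049 parents calls flatten on 9 children = 531441 calls
At depth 7: each of 531441 parents calls flatten on 9 children = 4782969 calls
At depth 8: each of 4782969 parents calls flatten on 9 children = 43046721 calls
Total: 1 + 9 + 81 + 729 + 6561 + 59049 + 531441 + 4782969 + 43046721 = 48427561

48427561


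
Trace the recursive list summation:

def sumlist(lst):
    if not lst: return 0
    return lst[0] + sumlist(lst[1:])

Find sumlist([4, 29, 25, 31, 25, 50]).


sumlist([4, 29, 25, 31, 25, 50]) = 4 + sumlist([29, 25, 31, 25, 50])
sumlist([29, 25, 31, 25, 50]) = 29 + sumlist([25, 31, 25, 50])
sumlist([25, 31, 25, 50]) = 25 + sumlist([31, 25, 50])
sumlist([31, 25, 50]) = 31 + sumlist([25, 50])
sumlist([25, 50]) = 25 + sumlist([50])
sumlist([50]) = 50 + sumlist([])
sumlist([]) = 0  (base case)
Total: 4 + 29 + 25 + 31 + 25 + 50 + 0 = 164

164


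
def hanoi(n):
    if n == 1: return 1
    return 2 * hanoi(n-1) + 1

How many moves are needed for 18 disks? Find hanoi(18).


hanoi(18) = 2 * hanoi(17) + 1
hanoi(17) = 2 * hanoi(16) + 1
hanoi(16) = 2 * hanoi(15) + 1
hanoi(15) = 2 * hanoi(14) + 1
hanoi(14) = 2 * hanoi(13) + 1
hanoi(13) = 2 * hanoi(12) + 1
hanoi(12) = 2 * hanoi(11) + 1
hanoi(11) = 2 * hanoi(10) + 1
hanoi(10) = 2 * hanoi(9) + 1
hanoi(9) = 2 * hanoi(8) + 1
hanoi(8) = 2 * hanoi(7) + 1
hanoi(7) = 2 * hanoi(6) + 1
hanoi(6) = 2 * hanoi(5) + 1
hanoi(5) = 2 * hanoi(4) + 1
hanoi(4) = 2 * hanoi(3) + 1
hanoi(3) = 2 * hanoi(2) + 1
hanoi(2) = 2 * hanoi(1) + 1
hanoi(1) = 1  (base case)
hanoi(2) = 2 * 1 + 1 = 3
hanoi(3) = 2 * 3 + 1 = 7
hanoi(4) = 2 * 7 + 1 = 15
hanoi(5) = 2 * 15 + 1 = 31
hanoi(6) = 2 * 31 + 1 = 63
hanoi(7) = 2 * 63 + 1 = 127
hanoi(8) = 2 * 127 + 1 = 255
hanoi(9) = 2 * 255 + 1 = 511
hanoi(10) = 2 * 511 + 1 = 1023
hanoi(11) = 2 * 1023 + 1 = 2047
hanoi(12) = 2 * 2047 + 1 = 4095
hanoi(13) = 2 * 4095 + 1 = 8191
hanoi(14) = 2 * 8191 + 1 = 16383
hanoi(15) = 2 * 16383 + 1 = 32767
hanoi(16) = 2 * 32767 + 1 = 65535
hanoi(17) = 2 * 65535 + 1 = 131071
hanoi(18) = 2 * 131071 + 1 = 262143

262143


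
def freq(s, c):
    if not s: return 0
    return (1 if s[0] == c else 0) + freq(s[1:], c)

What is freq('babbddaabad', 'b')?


s[0]='b' == 'b' -> 1
s[0]='a' != 'b' -> 0
s[0]='b' == 'b' -> 1
s[0]='b' == 'b' -> 1
s[0]='d' != 'b' -> 0
s[0]='d' != 'b' -> 0
s[0]='a' != 'b' -> 0
s[0]='a' != 'b' -> 0
s[0]='b' == 'b' -> 1
s[0]='a' != 'b' -> 0
s[0]='d' != 'b' -> 0
Sum: 1 + 0 + 1 + 1 + 0 + 0 + 0 + 0 + 1 + 0 + 0 = 4

4


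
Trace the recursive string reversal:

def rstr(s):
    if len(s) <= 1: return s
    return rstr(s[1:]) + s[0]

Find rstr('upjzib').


rstr('upjzib') = rstr('pjzib') + 'u'
rstr('pjzib') = rstr('jzib') + 'p'
rstr('jzib') = rstr('zib') + 'j'
rstr('zib') = rstr('ib') + 'z'
rstr('ib') = rstr('b') + 'i'
rstr('b') = 'b'  (base case)
Concatenating: 'b' + 'i' + 'z' + 'j' + 'p' + 'u' = 'bizjpu'

bizjpu


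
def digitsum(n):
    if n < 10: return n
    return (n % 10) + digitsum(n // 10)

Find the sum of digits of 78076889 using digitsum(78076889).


digitsum(78076889) = 9 + digitsum(7807688)
digitsum(7807688) = 8 + digitsum(780768)
digitsum(780768) = 8 + digitsum(78076)
digitsum(78076) = 6 + digitsum(7807)
digitsum(7807) = 7 + digitsum(780)
digitsum(780) = 0 + digitsum(78)
digitsum(78) = 8 + digitsum(7)
digitsum(7) = 7  (base case)
Total: 9 + 8 + 8 + 6 + 7 + 0 + 8 + 7 = 53

53
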